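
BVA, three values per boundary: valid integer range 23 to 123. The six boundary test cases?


Range: [23, 123]
Boundaries: just below min, min, min+1, max-1, max, just above max
Values: [22, 23, 24, 122, 123, 124]

[22, 23, 24, 122, 123, 124]


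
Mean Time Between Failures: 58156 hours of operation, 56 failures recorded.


Formula: MTBF = Total operating time / Number of failures
MTBF = 58156 / 56
MTBF = 1038.5 hours

1038.5 hours


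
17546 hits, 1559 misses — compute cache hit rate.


Formula: hit rate = hits / (hits + misses) * 100
hit rate = 17546 / (17546 + 1559) * 100
hit rate = 17546 / 19105 * 100
hit rate = 91.84%

91.84%


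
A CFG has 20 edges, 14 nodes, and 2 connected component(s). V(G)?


Formula: V(G) = E - N + 2P
V(G) = 20 - 14 + 2*2
V(G) = 6 + 4
V(G) = 10

10


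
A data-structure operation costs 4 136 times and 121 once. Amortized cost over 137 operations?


Formula: Amortized cost = Total cost / Operations
Total cost = (136 * 4) + (1 * 121)
Total cost = 544 + 121 = 665
Amortized = 665 / 137 = 4.854

4.854


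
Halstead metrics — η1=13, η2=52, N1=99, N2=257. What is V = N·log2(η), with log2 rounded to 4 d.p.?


Formula: V = N * log2(η), where N = N1 + N2 and η = η1 + η2
η = 13 + 52 = 65
N = 99 + 257 = 356
log2(65) ≈ 6.0224
V = 356 * 6.0224 = 2143.97

2143.97


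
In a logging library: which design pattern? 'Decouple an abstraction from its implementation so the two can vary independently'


This matches the Bridge pattern

Bridge


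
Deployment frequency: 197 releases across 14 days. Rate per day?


Formula: deployments per day = releases / days
= 197 / 14
= 14.071 deploys/day
(equivalently, 98.5 deploys/week)

14.071 deploys/day


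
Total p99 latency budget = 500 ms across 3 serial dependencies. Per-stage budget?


Formula: per_stage = total_budget / stages
per_stage = 500 / 3
per_stage = 166.67 ms

166.67 ms


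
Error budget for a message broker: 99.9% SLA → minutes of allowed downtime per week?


Formula: allowed downtime = period * (100 - SLA) / 100
Period (week) = 10080 minutes
Unavailability fraction = (100 - 99.9) / 100
Allowed downtime = 10080 * (100 - 99.9) / 100
Allowed downtime = 10.08 minutes

10.08 minutes


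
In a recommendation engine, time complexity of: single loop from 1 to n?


Reasoning: one pass through n items
Complexity: O(n)

O(n)


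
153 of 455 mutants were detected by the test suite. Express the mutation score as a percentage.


Mutation score = killed / total * 100
Mutation score = 153 / 455 * 100
Mutation score = 33.63%

33.63%


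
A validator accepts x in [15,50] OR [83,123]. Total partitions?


Valid ranges: [15,50] and [83,123]
Class 1: x < 15 — invalid
Class 2: 15 ≤ x ≤ 50 — valid
Class 3: 50 < x < 83 — invalid (gap between ranges)
Class 4: 83 ≤ x ≤ 123 — valid
Class 5: x > 123 — invalid
Total equivalence classes: 5

5 equivalence classes


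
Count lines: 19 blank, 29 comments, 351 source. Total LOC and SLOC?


Total LOC = blank + comment + code
Total LOC = 19 + 29 + 351 = 399
SLOC (source only) = code = 351

Total LOC: 399, SLOC: 351


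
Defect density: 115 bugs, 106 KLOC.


Defect density = defects / KLOC
Defect density = 115 / 106
Defect density = 1.085 defects/KLOC

1.085 defects/KLOC


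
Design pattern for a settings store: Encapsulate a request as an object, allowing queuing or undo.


This matches the Command pattern

Command


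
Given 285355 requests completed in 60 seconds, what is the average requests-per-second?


Formula: throughput = requests / seconds
throughput = 285355 / 60
throughput = 4755.92 requests/second

4755.92 requests/second


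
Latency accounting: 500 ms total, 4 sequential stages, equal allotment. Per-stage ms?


Formula: per_stage = total_budget / stages
per_stage = 500 / 4
per_stage = 125.0 ms

125.0 ms


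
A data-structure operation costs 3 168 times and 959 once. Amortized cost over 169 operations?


Formula: Amortized cost = Total cost / Operations
Total cost = (168 * 3) + (1 * 959)
Total cost = 504 + 959 = 1463
Amortized = 1463 / 169 = 8.6568

8.6568


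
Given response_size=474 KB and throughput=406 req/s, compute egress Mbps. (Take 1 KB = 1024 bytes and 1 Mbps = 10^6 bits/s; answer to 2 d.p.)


Formula: Mbps = payload_bytes * RPS * 8 / 1e6
Payload per request = 474 KB = 474 * 1024 = 485376 bytes
Total bytes/sec = 485376 * 406 = 197062656
Total bits/sec = 197062656 * 8 = 1576501248
Mbps = 1576501248 / 1e6 = 1576.5

1576.5 Mbps


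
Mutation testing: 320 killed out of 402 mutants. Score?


Mutation score = killed / total * 100
Mutation score = 320 / 402 * 100
Mutation score = 79.6%

79.6%


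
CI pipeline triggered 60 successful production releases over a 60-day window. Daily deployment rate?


Formula: deployments per day = releases / days
= 60 / 60
= 1.0 deploys/day
(equivalently, 7.0 deploys/week)

1.0 deploys/day


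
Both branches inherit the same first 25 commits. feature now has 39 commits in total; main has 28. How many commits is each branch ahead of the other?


Common ancestor: commit #25
feature commits after divergence: 39 - 25 = 14
main commits after divergence: 28 - 25 = 3
feature is 14 commits ahead of main
main is 3 commits ahead of feature

feature ahead: 14, main ahead: 3


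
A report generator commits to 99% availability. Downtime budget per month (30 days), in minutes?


Formula: allowed downtime = period * (100 - SLA) / 100
Period (month (30 days)) = 43200 minutes
Unavailability fraction = (100 - 99.0) / 100
Allowed downtime = 43200 * (100 - 99.0) / 100
Allowed downtime = 432.0 minutes

432.0 minutes


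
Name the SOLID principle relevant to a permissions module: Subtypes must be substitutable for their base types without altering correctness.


This describes the Liskov Substitution Principle (LSP)

Liskov Substitution Principle (LSP)


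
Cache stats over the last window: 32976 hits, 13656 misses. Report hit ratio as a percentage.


Formula: hit rate = hits / (hits + misses) * 100
hit rate = 32976 / (32976 + 13656) * 100
hit rate = 32976 / 46632 * 100
hit rate = 70.72%

70.72%


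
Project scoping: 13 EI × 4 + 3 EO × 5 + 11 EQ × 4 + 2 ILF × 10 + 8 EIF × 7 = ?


UFP = EI*4 + EO*5 + EQ*4 + ILF*10 + EIF*7
UFP = 13*4 + 3*5 + 11*4 + 2*10 + 8*7
UFP = 52 + 15 + 44 + 20 + 56
UFP = 187

187


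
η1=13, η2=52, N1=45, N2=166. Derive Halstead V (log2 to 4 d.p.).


Formula: V = N * log2(η), where N = N1 + N2 and η = η1 + η2
η = 13 + 52 = 65
N = 45 + 166 = 211
log2(65) ≈ 6.0224
V = 211 * 6.0224 = 1270.73

1270.73


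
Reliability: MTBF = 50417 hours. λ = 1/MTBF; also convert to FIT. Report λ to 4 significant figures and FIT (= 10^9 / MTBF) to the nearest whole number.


Formula: λ = 1 / MTBF; FIT = λ × 1e9 = 1e9 / MTBF
λ = 1 / 50417 ≈ 1.983e-05 failures/hour
FIT = 1e9 / 50417 ≈ 19835 failures per 1e9 hours (nearest whole number)

λ = 1.983e-05 /h, FIT = 19835


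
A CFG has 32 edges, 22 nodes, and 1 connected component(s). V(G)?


Formula: V(G) = E - N + 2P
V(G) = 32 - 22 + 2*1
V(G) = 10 + 2
V(G) = 12

12


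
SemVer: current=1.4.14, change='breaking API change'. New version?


Current: 1.4.14
Change category: 'breaking API change' → major bump
SemVer rule: major bump → increment MAJOR, reset MINOR and PATCH to 0
New: 2.0.0

2.0.0


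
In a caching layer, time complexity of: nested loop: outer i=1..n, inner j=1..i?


Reasoning: triangle: n(n+1)/2 ~ n^2/2
Complexity: O(n^2)

O(n^2)


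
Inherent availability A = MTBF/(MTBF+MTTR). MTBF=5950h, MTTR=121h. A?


Availability = MTBF / (MTBF + MTTR)
Availability = 5950 / (5950 + 121)
Availability = 5950 / 6071
Availability = 98.0069%

98.0069%


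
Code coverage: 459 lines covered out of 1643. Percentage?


Coverage = covered / total * 100
Coverage = 459 / 1643 * 100
Coverage = 27.94%

27.94%


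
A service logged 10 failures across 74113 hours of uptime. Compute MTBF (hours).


Formula: MTBF = Total operating time / Number of failures
MTBF = 74113 / 10
MTBF = 7411.3 hours

7411.3 hours


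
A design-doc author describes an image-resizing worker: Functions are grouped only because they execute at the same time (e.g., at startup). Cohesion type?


Reasoning: Related by timing only
Type: Temporal cohesion

Temporal cohesion


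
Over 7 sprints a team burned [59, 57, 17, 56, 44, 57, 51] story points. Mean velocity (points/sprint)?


Formula: Avg velocity = Total points / Number of sprints
Points: [59, 57, 17, 56, 44, 57, 51]
Sum = 59 + 57 + 17 + 56 + 44 + 57 + 51 = 341
Avg velocity = 341 / 7 = 48.71 points/sprint

48.71 points/sprint


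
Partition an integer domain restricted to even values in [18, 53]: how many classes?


Constraint: even integers in [18, 53]
Class 1: x < 18 — out-of-range invalid
Class 2: x in [18,53] but odd — wrong type invalid
Class 3: x in [18,53] and even — valid
Class 4: x > 53 — out-of-range invalid
Total equivalence classes: 4

4 equivalence classes


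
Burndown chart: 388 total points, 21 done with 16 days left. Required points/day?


Formula: Required rate = Remaining points / Days left
Remaining = 388 - 21 = 367 points
Required rate = 367 / 16 = 22.94 points/day

22.94 points/day


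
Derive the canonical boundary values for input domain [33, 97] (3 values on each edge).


Range: [33, 97]
Boundaries: just below min, min, min+1, max-1, max, just above max
Values: [32, 33, 34, 96, 97, 98]

[32, 33, 34, 96, 97, 98]


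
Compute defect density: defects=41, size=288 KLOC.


Defect density = defects / KLOC
Defect density = 41 / 288
Defect density = 0.142 defects/KLOC

0.142 defects/KLOC


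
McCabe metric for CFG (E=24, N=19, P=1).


Formula: V(G) = E - N + 2P
V(G) = 24 - 19 + 2*1
V(G) = 5 + 2
V(G) = 7

7


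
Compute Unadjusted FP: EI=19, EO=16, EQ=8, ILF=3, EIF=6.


UFP = EI*4 + EO*5 + EQ*4 + ILF*10 + EIF*7
UFP = 19*4 + 16*5 + 8*4 + 3*10 + 6*7
UFP = 76 + 80 + 32 + 30 + 42
UFP = 260

260


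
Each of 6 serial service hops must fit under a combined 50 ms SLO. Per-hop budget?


Formula: per_stage = total_budget / stages
per_stage = 50 / 6
per_stage = 8.33 ms

8.33 ms


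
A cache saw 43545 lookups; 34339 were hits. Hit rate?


Formula: hit rate = hits / (hits + misses) * 100
hit rate = 34339 / (34339 + 9206) * 100
hit rate = 34339 / 43545 * 100
hit rate = 78.86%

78.86%


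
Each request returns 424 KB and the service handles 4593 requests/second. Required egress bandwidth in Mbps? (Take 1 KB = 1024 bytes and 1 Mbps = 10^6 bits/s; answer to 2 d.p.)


Formula: Mbps = payload_bytes * RPS * 8 / 1e6
Payload per request = 424 KB = 424 * 1024 = 434176 bytes
Total bytes/sec = 434176 * 4593 = 1994170368
Total bits/sec = 1994170368 * 8 = 15953362944
Mbps = 15953362944 / 1e6 = 15953.36

15953.36 Mbps


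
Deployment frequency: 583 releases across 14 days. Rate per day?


Formula: deployments per day = releases / days
= 583 / 14
= 41.643 deploys/day
(equivalently, 291.5 deploys/week)

41.643 deploys/day


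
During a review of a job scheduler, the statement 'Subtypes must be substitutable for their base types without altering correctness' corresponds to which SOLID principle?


This describes the Liskov Substitution Principle (LSP)

Liskov Substitution Principle (LSP)


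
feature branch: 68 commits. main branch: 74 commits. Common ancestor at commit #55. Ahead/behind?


Common ancestor: commit #55
feature commits after divergence: 68 - 55 = 13
main commits after divergence: 74 - 55 = 19
feature is 13 commits ahead of main
main is 19 commits ahead of feature

feature ahead: 13, main ahead: 19


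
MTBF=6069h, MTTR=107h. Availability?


Availability = MTBF / (MTBF + MTTR)
Availability = 6069 / (6069 + 107)
Availability = 6069 / 6176
Availability = 98.2675%

98.2675%


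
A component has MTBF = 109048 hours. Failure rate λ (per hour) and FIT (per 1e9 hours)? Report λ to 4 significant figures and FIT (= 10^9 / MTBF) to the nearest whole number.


Formula: λ = 1 / MTBF; FIT = λ × 1e9 = 1e9 / MTBF
λ = 1 / 109048 ≈ 9.170e-06 failures/hour
FIT = 1e9 / 109048 ≈ 9170 failures per 1e9 hours (nearest whole number)

λ = 9.170e-06 /h, FIT = 9170


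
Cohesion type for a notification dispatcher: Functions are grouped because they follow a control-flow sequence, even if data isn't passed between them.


Reasoning: Grouped by order of execution within a routine, not by data flow
Type: Procedural cohesion

Procedural cohesion


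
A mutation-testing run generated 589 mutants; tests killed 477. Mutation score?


Mutation score = killed / total * 100
Mutation score = 477 / 589 * 100
Mutation score = 80.98%

80.98%


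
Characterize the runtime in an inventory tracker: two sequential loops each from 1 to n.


Reasoning: sequential dominates: O(n) + O(n) = O(n)
Complexity: O(n)

O(n)


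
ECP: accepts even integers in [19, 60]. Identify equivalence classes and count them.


Constraint: even integers in [19, 60]
Class 1: x < 19 — out-of-range invalid
Class 2: x in [19,60] but odd — wrong type invalid
Class 3: x in [19,60] and even — valid
Class 4: x > 60 — out-of-range invalid
Total equivalence classes: 4

4 equivalence classes


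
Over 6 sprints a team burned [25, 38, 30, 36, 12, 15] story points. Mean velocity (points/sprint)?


Formula: Avg velocity = Total points / Number of sprints
Points: [25, 38, 30, 36, 12, 15]
Sum = 25 + 38 + 30 + 36 + 12 + 15 = 156
Avg velocity = 156 / 6 = 26.0 points/sprint

26.0 points/sprint


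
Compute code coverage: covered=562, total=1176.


Coverage = covered / total * 100
Coverage = 562 / 1176 * 100
Coverage = 47.79%

47.79%


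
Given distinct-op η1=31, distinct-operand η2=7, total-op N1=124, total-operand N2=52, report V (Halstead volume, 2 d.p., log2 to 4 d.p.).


Formula: V = N * log2(η), where N = N1 + N2 and η = η1 + η2
η = 31 + 7 = 38
N = 124 + 52 = 176
log2(38) ≈ 5.2479
V = 176 * 5.2479 = 923.63

923.63


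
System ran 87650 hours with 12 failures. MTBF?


Formula: MTBF = Total operating time / Number of failures
MTBF = 87650 / 12
MTBF = 7304.17 hours

7304.17 hours


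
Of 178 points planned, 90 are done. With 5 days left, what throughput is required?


Formula: Required rate = Remaining points / Days left
Remaining = 178 - 90 = 88 points
Required rate = 88 / 5 = 17.6 points/day

17.6 points/day


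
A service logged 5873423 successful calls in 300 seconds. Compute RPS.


Formula: throughput = requests / seconds
throughput = 5873423 / 300
throughput = 19578.08 requests/second

19578.08 requests/second


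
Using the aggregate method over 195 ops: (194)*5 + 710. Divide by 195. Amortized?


Formula: Amortized cost = Total cost / Operations
Total cost = (194 * 5) + (1 * 710)
Total cost = 970 + 710 = 1680
Amortized = 1680 / 195 = 8.6154

8.6154


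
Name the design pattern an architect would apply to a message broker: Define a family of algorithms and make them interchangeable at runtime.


This matches the Strategy pattern

Strategy


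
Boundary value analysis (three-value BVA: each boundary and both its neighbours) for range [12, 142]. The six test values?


Range: [12, 142]
Boundaries: just below min, min, min+1, max-1, max, just above max
Values: [11, 12, 13, 141, 142, 143]

[11, 12, 13, 141, 142, 143]


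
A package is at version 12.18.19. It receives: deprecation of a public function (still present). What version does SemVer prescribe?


Current: 12.18.19
Change category: 'deprecation of a public function (still present)' → minor bump
SemVer rule: minor bump → increment MINOR, reset PATCH to 0 (MAJOR unchanged)
New: 12.19.0

12.19.0


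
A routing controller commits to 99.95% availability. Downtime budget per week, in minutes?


Formula: allowed downtime = period * (100 - SLA) / 100
Period (week) = 10080 minutes
Unavailability fraction = (100 - 99.95) / 100
Allowed downtime = 10080 * (100 - 99.95) / 100
Allowed downtime = 5.04 minutes

5.04 minutes


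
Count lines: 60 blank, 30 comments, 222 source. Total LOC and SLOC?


Total LOC = blank + comment + code
Total LOC = 60 + 30 + 222 = 312
SLOC (source only) = code = 222

Total LOC: 312, SLOC: 222


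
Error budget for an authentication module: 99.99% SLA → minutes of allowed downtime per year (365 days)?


Formula: allowed downtime = period * (100 - SLA) / 100
Period (year (365 days)) = 525600 minutes
Unavailability fraction = (100 - 99.99) / 100
Allowed downtime = 525600 * (100 - 99.99) / 100
Allowed downtime = 52.56 minutes

52.56 minutes


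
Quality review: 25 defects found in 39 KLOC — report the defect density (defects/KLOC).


Defect density = defects / KLOC
Defect density = 25 / 39
Defect density = 0.641 defects/KLOC

0.641 defects/KLOC


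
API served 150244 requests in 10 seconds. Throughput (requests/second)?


Formula: throughput = requests / seconds
throughput = 150244 / 10
throughput = 15024.4 requests/second

15024.4 requests/second


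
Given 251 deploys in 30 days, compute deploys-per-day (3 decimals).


Formula: deployments per day = releases / days
= 251 / 30
= 8.367 deploys/day
(equivalently, 58.57 deploys/week)

8.367 deploys/day


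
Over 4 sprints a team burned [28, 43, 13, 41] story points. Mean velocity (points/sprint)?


Formula: Avg velocity = Total points / Number of sprints
Points: [28, 43, 13, 41]
Sum = 28 + 43 + 13 + 41 = 125
Avg velocity = 125 / 4 = 31.25 points/sprint

31.25 points/sprint


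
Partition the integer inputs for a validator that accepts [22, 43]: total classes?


Valid range: [22, 43]
Class 1: x < 22 — invalid
Class 2: 22 ≤ x ≤ 43 — valid
Class 3: x > 43 — invalid
Total equivalence classes: 3

3 equivalence classes


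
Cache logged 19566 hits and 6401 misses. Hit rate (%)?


Formula: hit rate = hits / (hits + misses) * 100
hit rate = 19566 / (19566 + 6401) * 100
hit rate = 19566 / 25967 * 100
hit rate = 75.35%

75.35%


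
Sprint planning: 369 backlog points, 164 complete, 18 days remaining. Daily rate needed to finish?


Formula: Required rate = Remaining points / Days left
Remaining = 369 - 164 = 205 points
Required rate = 205 / 18 = 11.39 points/day

11.39 points/day


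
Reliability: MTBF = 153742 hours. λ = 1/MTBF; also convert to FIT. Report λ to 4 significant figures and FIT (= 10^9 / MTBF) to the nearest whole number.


Formula: λ = 1 / MTBF; FIT = λ × 1e9 = 1e9 / MTBF
λ = 1 / 153742 ≈ 6.504e-06 failures/hour
FIT = 1e9 / 153742 ≈ 6504 failures per 1e9 hours (nearest whole number)

λ = 6.504e-06 /h, FIT = 6504


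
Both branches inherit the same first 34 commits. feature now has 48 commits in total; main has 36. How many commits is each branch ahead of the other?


Common ancestor: commit #34
feature commits after divergence: 48 - 34 = 14
main commits after divergence: 36 - 34 = 2
feature is 14 commits ahead of main
main is 2 commits ahead of feature

feature ahead: 14, main ahead: 2


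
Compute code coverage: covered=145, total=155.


Coverage = covered / total * 100
Coverage = 145 / 155 * 100
Coverage = 93.55%

93.55%


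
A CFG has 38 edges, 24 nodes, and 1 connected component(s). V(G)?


Formula: V(G) = E - N + 2P
V(G) = 38 - 24 + 2*1
V(G) = 14 + 2
V(G) = 16

16


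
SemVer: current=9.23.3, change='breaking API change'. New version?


Current: 9.23.3
Change category: 'breaking API change' → major bump
SemVer rule: major bump → increment MAJOR, reset MINOR and PATCH to 0
New: 10.0.0

10.0.0


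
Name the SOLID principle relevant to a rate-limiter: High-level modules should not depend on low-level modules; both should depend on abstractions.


This describes the Dependency Inversion Principle (DIP)

Dependency Inversion Principle (DIP)


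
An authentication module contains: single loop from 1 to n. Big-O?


Reasoning: one pass through n items
Complexity: O(n)

O(n)


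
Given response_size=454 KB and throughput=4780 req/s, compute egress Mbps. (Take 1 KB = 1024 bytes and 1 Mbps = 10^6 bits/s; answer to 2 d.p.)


Formula: Mbps = payload_bytes * RPS * 8 / 1e6
Payload per request = 454 KB = 454 * 1024 = 464896 bytes
Total bytes/sec = 464896 * 4780 = 2222202880
Total bits/sec = 2222202880 * 8 = 17777623040
Mbps = 17777623040 / 1e6 = 17777.62

17777.62 Mbps


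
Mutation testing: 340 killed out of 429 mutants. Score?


Mutation score = killed / total * 100
Mutation score = 340 / 429 * 100
Mutation score = 79.25%

79.25%


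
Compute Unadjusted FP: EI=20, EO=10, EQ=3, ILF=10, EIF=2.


UFP = EI*4 + EO*5 + EQ*4 + ILF*10 + EIF*7
UFP = 20*4 + 10*5 + 3*4 + 10*10 + 2*7
UFP = 80 + 50 + 12 + 100 + 14
UFP = 256

256


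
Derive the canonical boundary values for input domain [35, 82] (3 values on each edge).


Range: [35, 82]
Boundaries: just below min, min, min+1, max-1, max, just above max
Values: [34, 35, 36, 81, 82, 83]

[34, 35, 36, 81, 82, 83]


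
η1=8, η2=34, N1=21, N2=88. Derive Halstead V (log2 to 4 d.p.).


Formula: V = N * log2(η), where N = N1 + N2 and η = η1 + η2
η = 8 + 34 = 42
N = 21 + 88 = 109
log2(42) ≈ 5.3923
V = 109 * 5.3923 = 587.76

587.76


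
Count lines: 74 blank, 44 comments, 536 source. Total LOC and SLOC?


Total LOC = blank + comment + code
Total LOC = 74 + 44 + 536 = 654
SLOC (source only) = code = 536

Total LOC: 654, SLOC: 536


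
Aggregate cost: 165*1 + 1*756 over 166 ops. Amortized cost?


Formula: Amortized cost = Total cost / Operations
Total cost = (165 * 1) + (1 * 756)
Total cost = 165 + 756 = 921
Amortized = 921 / 166 = 5.5482

5.5482


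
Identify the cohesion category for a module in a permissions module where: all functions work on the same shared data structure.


Reasoning: Functions share data
Type: Communicational cohesion

Communicational cohesion


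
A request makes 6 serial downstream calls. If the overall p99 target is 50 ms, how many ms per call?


Formula: per_stage = total_budget / stages
per_stage = 50 / 6
per_stage = 8.33 ms

8.33 ms


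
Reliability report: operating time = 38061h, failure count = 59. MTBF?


Formula: MTBF = Total operating time / Number of failures
MTBF = 38061 / 59
MTBF = 645.1 hours

645.1 hours


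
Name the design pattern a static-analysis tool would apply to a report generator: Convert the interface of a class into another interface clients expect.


This matches the Adapter pattern

Adapter


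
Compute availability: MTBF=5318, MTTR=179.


Availability = MTBF / (MTBF + MTTR)
Availability = 5318 / (5318 + 179)
Availability = 5318 / 5497
Availability = 96.7437%

96.7437%


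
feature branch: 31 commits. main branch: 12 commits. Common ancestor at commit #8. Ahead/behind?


Common ancestor: commit #8
feature commits after divergence: 31 - 8 = 23
main commits after divergence: 12 - 8 = 4
feature is 23 commits ahead of main
main is 4 commits ahead of feature

feature ahead: 23, main ahead: 4


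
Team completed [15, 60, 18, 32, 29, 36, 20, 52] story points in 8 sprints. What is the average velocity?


Formula: Avg velocity = Total points / Number of sprints
Points: [15, 60, 18, 32, 29, 36, 20, 52]
Sum = 15 + 60 + 18 + 32 + 29 + 36 + 20 + 52 = 262
Avg velocity = 262 / 8 = 32.75 points/sprint

32.75 points/sprint


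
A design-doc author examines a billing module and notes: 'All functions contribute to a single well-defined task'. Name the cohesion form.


Reasoning: Best: single purpose
Type: Functional cohesion

Functional cohesion


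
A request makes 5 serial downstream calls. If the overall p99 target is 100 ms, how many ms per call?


Formula: per_stage = total_budget / stages
per_stage = 100 / 5
per_stage = 20.0 ms

20.0 ms


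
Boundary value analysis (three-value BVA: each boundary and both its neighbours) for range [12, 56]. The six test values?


Range: [12, 56]
Boundaries: just below min, min, min+1, max-1, max, just above max
Values: [11, 12, 13, 55, 56, 57]

[11, 12, 13, 55, 56, 57]


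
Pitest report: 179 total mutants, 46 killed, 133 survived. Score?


Mutation score = killed / total * 100
Mutation score = 46 / 179 * 100
Mutation score = 25.7%

25.7%


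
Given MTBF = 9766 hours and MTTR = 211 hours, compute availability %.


Availability = MTBF / (MTBF + MTTR)
Availability = 9766 / (9766 + 211)
Availability = 9766 / 9977
Availability = 97.8851%

97.8851%


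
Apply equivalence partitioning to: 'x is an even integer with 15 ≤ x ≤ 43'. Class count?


Constraint: even integers in [15, 43]
Class 1: x < 15 — out-of-range invalid
Class 2: x in [15,43] but odd — wrong type invalid
Class 3: x in [15,43] and even — valid
Class 4: x > 43 — out-of-range invalid
Total equivalence classes: 4

4 equivalence classes


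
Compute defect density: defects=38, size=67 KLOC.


Defect density = defects / KLOC
Defect density = 38 / 67
Defect density = 0.567 defects/KLOC

0.567 defects/KLOC


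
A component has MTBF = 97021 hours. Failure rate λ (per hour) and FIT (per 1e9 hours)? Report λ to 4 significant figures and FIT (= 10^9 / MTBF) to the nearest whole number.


Formula: λ = 1 / MTBF; FIT = λ × 1e9 = 1e9 / MTBF
λ = 1 / 97021 ≈ 1.031e-05 failures/hour
FIT = 1e9 / 97021 ≈ 10307 failures per 1e9 hours (nearest whole number)

λ = 1.031e-05 /h, FIT = 10307


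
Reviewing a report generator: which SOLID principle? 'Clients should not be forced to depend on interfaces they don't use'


This describes the Interface Segregation Principle (ISP)

Interface Segregation Principle (ISP)


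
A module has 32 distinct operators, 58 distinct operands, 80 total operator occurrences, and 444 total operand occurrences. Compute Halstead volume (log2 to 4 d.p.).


Formula: V = N * log2(η), where N = N1 + N2 and η = η1 + η2
η = 32 + 58 = 90
N = 80 + 444 = 524
log2(90) ≈ 6.4919
V = 524 * 6.4919 = 3401.76

3401.76


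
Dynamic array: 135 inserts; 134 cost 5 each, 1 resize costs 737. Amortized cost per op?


Formula: Amortized cost = Total cost / Operations
Total cost = (134 * 5) + (1 * 737)
Total cost = 670 + 737 = 1407
Amortized = 1407 / 135 = 10.4222

10.4222


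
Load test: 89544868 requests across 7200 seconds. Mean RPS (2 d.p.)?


Formula: throughput = requests / seconds
throughput = 89544868 / 7200
throughput = 12436.79 requests/second

12436.79 requests/second


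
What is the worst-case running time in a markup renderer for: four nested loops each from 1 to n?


Reasoning: four levels of nesting
Complexity: O(n^4)

O(n^4)


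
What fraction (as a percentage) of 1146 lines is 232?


Coverage = covered / total * 100
Coverage = 232 / 1146 * 100
Coverage = 20.24%

20.24%


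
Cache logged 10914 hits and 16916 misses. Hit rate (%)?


Formula: hit rate = hits / (hits + misses) * 100
hit rate = 10914 / (10914 + 16916) * 100
hit rate = 10914 / 27830 * 100
hit rate = 39.22%

39.22%


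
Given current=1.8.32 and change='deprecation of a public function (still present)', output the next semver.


Current: 1.8.32
Change category: 'deprecation of a public function (still present)' → minor bump
SemVer rule: minor bump → increment MINOR, reset PATCH to 0 (MAJOR unchanged)
New: 1.9.0

1.9.0


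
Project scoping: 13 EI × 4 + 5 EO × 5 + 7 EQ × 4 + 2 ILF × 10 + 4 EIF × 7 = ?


UFP = EI*4 + EO*5 + EQ*4 + ILF*10 + EIF*7
UFP = 13*4 + 5*5 + 7*4 + 2*10 + 4*7
UFP = 52 + 25 + 28 + 20 + 28
UFP = 153

153


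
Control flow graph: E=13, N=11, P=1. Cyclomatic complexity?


Formula: V(G) = E - N + 2P
V(G) = 13 - 11 + 2*1
V(G) = 2 + 2
V(G) = 4

4


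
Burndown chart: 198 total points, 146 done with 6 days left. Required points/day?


Formula: Required rate = Remaining points / Days left
Remaining = 198 - 146 = 52 points
Required rate = 52 / 6 = 8.67 points/day

8.67 points/day


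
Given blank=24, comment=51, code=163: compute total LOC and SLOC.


Total LOC = blank + comment + code
Total LOC = 24 + 51 + 163 = 238
SLOC (source only) = code = 163

Total LOC: 238, SLOC: 163


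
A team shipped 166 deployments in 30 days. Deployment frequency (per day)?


Formula: deployments per day = releases / days
= 166 / 30
= 5.533 deploys/day
(equivalently, 38.73 deploys/week)

5.533 deploys/day


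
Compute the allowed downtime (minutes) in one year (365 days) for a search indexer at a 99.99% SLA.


Formula: allowed downtime = period * (100 - SLA) / 100
Period (year (365 days)) = 525600 minutes
Unavailability fraction = (100 - 99.99) / 100
Allowed downtime = 525600 * (100 - 99.99) / 100
Allowed downtime = 52.56 minutes

52.56 minutes


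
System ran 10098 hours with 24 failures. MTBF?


Formula: MTBF = Total operating time / Number of failures
MTBF = 10098 / 24
MTBF = 420.75 hours

420.75 hours


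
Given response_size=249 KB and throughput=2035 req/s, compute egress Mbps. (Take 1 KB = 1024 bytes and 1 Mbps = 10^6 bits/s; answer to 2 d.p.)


Formula: Mbps = payload_bytes * RPS * 8 / 1e6
Payload per request = 249 KB = 249 * 1024 = 254976 bytes
Total bytes/sec = 254976 * 2035 = 518876160
Total bits/sec = 518876160 * 8 = 4151009280
Mbps = 4151009280 / 1e6 = 4151.01

4151.01 Mbps


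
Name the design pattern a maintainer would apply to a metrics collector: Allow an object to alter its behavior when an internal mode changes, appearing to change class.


This matches the State pattern

State


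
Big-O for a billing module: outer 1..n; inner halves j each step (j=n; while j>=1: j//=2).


Reasoning: n times log n
Complexity: O(n log n)

O(n log n)


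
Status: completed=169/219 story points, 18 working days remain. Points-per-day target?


Formula: Required rate = Remaining points / Days left
Remaining = 219 - 169 = 50 points
Required rate = 50 / 18 = 2.78 points/day

2.78 points/day


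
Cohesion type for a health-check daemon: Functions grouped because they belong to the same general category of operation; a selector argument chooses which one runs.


Reasoning: Grouped by category of activity, not by data or sequence
Type: Logical cohesion

Logical cohesion


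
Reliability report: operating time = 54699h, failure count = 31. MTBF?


Formula: MTBF = Total operating time / Number of failures
MTBF = 54699 / 31
MTBF = 1764.48 hours

1764.48 hours


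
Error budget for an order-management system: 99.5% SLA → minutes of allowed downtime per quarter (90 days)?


Formula: allowed downtime = period * (100 - SLA) / 100
Period (quarter (90 days)) = 129600 minutes
Unavailability fraction = (100 - 99.5) / 100
Allowed downtime = 129600 * (100 - 99.5) / 100
Allowed downtime = 648.0 minutes

648.0 minutes


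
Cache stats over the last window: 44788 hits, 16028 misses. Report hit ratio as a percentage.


Formula: hit rate = hits / (hits + misses) * 100
hit rate = 44788 / (44788 + 16028) * 100
hit rate = 44788 / 60816 * 100
hit rate = 73.65%

73.65%


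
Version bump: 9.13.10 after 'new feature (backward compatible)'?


Current: 9.13.10
Change category: 'new feature (backward compatible)' → minor bump
SemVer rule: minor bump → increment MINOR, reset PATCH to 0 (MAJOR unchanged)
New: 9.14.0

9.14.0


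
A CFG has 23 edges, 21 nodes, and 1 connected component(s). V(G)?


Formula: V(G) = E - N + 2P
V(G) = 23 - 21 + 2*1
V(G) = 2 + 2
V(G) = 4

4


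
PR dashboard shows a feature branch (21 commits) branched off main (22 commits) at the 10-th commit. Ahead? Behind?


Common ancestor: commit #10
feature commits after divergence: 21 - 10 = 11
main commits after divergence: 22 - 10 = 12
feature is 11 commits ahead of main
main is 12 commits ahead of feature

feature ahead: 11, main ahead: 12


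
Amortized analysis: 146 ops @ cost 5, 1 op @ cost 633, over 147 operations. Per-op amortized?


Formula: Amortized cost = Total cost / Operations
Total cost = (146 * 5) + (1 * 633)
Total cost = 730 + 633 = 1363
Amortized = 1363 / 147 = 9.2721

9.2721


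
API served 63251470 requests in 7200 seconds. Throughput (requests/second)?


Formula: throughput = requests / seconds
throughput = 63251470 / 7200
throughput = 8784.93 requests/second

8784.93 requests/second


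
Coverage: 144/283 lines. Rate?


Coverage = covered / total * 100
Coverage = 144 / 283 * 100
Coverage = 50.88%

50.88%


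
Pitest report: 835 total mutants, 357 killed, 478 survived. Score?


Mutation score = killed / total * 100
Mutation score = 357 / 835 * 100
Mutation score = 42.75%

42.75%


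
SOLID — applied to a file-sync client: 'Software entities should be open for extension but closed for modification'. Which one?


This describes the Open/Closed Principle (OCP)

Open/Closed Principle (OCP)


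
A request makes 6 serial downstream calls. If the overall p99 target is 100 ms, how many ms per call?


Formula: per_stage = total_budget / stages
per_stage = 100 / 6
per_stage = 16.67 ms

16.67 ms


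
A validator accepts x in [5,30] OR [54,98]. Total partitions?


Valid ranges: [5,30] and [54,98]
Class 1: x < 5 — invalid
Class 2: 5 ≤ x ≤ 30 — valid
Class 3: 30 < x < 54 — invalid (gap between ranges)
Class 4: 54 ≤ x ≤ 98 — valid
Class 5: x > 98 — invalid
Total equivalence classes: 5

5 equivalence classes


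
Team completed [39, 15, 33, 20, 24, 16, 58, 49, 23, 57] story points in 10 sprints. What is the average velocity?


Formula: Avg velocity = Total points / Number of sprints
Points: [39, 15, 33, 20, 24, 16, 58, 49, 23, 57]
Sum = 39 + 15 + 33 + 20 + 24 + 16 + 58 + 49 + 23 + 57 = 334
Avg velocity = 334 / 10 = 33.4 points/sprint

33.4 points/sprint


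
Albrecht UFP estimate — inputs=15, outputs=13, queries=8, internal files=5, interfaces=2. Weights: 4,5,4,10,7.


UFP = EI*4 + EO*5 + EQ*4 + ILF*10 + EIF*7
UFP = 15*4 + 13*5 + 8*4 + 5*10 + 2*7
UFP = 60 + 65 + 32 + 50 + 14
UFP = 221

221


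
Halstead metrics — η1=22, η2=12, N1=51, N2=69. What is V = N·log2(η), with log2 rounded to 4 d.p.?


Formula: V = N * log2(η), where N = N1 + N2 and η = η1 + η2
η = 22 + 12 = 34
N = 51 + 69 = 120
log2(34) ≈ 5.0875
V = 120 * 5.0875 = 610.50

610.50


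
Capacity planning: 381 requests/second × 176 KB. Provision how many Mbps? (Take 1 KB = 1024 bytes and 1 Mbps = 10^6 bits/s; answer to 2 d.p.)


Formula: Mbps = payload_bytes * RPS * 8 / 1e6
Payload per request = 176 KB = 176 * 1024 = 180224 bytes
Total bytes/sec = 180224 * 381 = 68665344
Total bits/sec = 68665344 * 8 = 549322752
Mbps = 549322752 / 1e6 = 549.32

549.32 Mbps


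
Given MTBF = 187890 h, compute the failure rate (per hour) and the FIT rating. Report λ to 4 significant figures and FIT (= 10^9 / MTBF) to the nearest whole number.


Formula: λ = 1 / MTBF; FIT = λ × 1e9 = 1e9 / MTBF
λ = 1 / 187890 ≈ 5.322e-06 failures/hour
FIT = 1e9 / 187890 ≈ 5322 failures per 1e9 hours (nearest whole number)

λ = 5.322e-06 /h, FIT = 5322


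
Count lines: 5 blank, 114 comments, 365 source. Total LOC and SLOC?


Total LOC = blank + comment + code
Total LOC = 5 + 114 + 365 = 484
SLOC (source only) = code = 365

Total LOC: 484, SLOC: 365


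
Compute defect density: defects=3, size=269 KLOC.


Defect density = defects / KLOC
Defect density = 3 / 269
Defect density = 0.011 defects/KLOC

0.011 defects/KLOC


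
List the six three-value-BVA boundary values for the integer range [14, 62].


Range: [14, 62]
Boundaries: just below min, min, min+1, max-1, max, just above max
Values: [13, 14, 15, 61, 62, 63]

[13, 14, 15, 61, 62, 63]


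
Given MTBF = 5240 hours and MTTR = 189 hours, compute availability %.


Availability = MTBF / (MTBF + MTTR)
Availability = 5240 / (5240 + 189)
Availability = 5240 / 5429
Availability = 96.5187%

96.5187%


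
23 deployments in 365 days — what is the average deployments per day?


Formula: deployments per day = releases / days
= 23 / 365
= 0.063 deploys/day
(equivalently, 0.44 deploys/week)

0.063 deploys/day


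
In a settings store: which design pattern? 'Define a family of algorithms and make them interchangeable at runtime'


This matches the Strategy pattern

Strategy


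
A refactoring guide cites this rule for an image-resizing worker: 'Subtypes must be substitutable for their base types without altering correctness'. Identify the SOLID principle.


This describes the Liskov Substitution Principle (LSP)

Liskov Substitution Principle (LSP)


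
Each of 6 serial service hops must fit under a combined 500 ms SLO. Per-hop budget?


Formula: per_stage = total_budget / stages
per_stage = 500 / 6
per_stage = 83.33 ms

83.33 ms


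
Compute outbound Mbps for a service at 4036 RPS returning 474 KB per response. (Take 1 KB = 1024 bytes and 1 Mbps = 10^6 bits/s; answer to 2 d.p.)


Formula: Mbps = payload_bytes * RPS * 8 / 1e6
Payload per request = 474 KB = 474 * 1024 = 485376 bytes
Total bytes/sec = 485376 * 4036 = 1958977536
Total bits/sec = 1958977536 * 8 = 15671820288
Mbps = 15671820288 / 1e6 = 15671.82

15671.82 Mbps


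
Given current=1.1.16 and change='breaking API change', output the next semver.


Current: 1.1.16
Change category: 'breaking API change' → major bump
SemVer rule: major bump → increment MAJOR, reset MINOR and PATCH to 0
New: 2.0.0

2.0.0


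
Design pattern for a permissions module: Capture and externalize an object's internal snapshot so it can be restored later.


This matches the Memento pattern

Memento


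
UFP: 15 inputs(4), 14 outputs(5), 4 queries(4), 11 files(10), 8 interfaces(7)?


UFP = EI*4 + EO*5 + EQ*4 + ILF*10 + EIF*7
UFP = 15*4 + 14*5 + 4*4 + 11*10 + 8*7
UFP = 60 + 70 + 16 + 110 + 56
UFP = 312

312


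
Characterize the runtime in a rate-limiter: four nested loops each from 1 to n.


Reasoning: four levels of nesting
Complexity: O(n^4)

O(n^4)


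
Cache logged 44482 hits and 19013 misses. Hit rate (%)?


Formula: hit rate = hits / (hits + misses) * 100
hit rate = 44482 / (44482 + 19013) * 100
hit rate = 44482 / 63495 * 100
hit rate = 70.06%

70.06%


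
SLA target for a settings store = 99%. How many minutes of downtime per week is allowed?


Formula: allowed downtime = period * (100 - SLA) / 100
Period (week) = 10080 minutes
Unavailability fraction = (100 - 99.0) / 100
Allowed downtime = 10080 * (100 - 99.0) / 100
Allowed downtime = 100.8 minutes

100.8 minutes


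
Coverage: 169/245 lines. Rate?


Coverage = covered / total * 100
Coverage = 169 / 245 * 100
Coverage = 68.98%

68.98%


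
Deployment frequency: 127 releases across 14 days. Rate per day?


Formula: deployments per day = releases / days
= 127 / 14
= 9.071 deploys/day
(equivalently, 63.5 deploys/week)

9.071 deploys/day


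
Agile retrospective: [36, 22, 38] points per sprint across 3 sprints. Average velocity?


Formula: Avg velocity = Total points / Number of sprints
Points: [36, 22, 38]
Sum = 36 + 22 + 38 = 96
Avg velocity = 96 / 3 = 32.0 points/sprint

32.0 points/sprint


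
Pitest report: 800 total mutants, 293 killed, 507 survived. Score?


Mutation score = killed / total * 100
Mutation score = 293 / 800 * 100
Mutation score = 36.63%

36.63%


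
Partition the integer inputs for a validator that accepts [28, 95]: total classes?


Valid range: [28, 95]
Class 1: x < 28 — invalid
Class 2: 28 ≤ x ≤ 95 — valid
Class 3: x > 95 — invalid
Total equivalence classes: 3

3 equivalence classes


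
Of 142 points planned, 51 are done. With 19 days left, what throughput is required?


Formula: Required rate = Remaining points / Days left
Remaining = 142 - 51 = 91 points
Required rate = 91 / 19 = 4.79 points/day

4.79 points/day


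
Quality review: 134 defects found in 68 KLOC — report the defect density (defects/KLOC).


Defect density = defects / KLOC
Defect density = 134 / 68
Defect density = 1.971 defects/KLOC

1.971 defects/KLOC
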